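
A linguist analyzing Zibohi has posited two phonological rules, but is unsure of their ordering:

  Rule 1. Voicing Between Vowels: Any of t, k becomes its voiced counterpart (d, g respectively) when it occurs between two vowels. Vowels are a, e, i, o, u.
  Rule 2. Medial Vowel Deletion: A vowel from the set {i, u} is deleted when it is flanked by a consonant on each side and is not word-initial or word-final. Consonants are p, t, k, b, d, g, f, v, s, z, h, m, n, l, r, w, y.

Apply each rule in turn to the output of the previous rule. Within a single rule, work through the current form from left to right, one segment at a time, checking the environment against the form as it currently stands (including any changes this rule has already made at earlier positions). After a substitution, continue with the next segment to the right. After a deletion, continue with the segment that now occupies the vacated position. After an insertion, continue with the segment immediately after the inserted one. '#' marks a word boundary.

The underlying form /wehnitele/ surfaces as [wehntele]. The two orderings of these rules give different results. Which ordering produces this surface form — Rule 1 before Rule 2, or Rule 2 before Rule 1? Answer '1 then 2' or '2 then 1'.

2 then 1

Order 1 then 2:
  1 Voicing Between Vowels: [wehnitele] → [wehnidele]
  2 Medial Vowel Deletion: [wehnidele] → [wehndele]
  result: [wehndele]
Order 2 then 1:
  2 Medial Vowel Deletion: [wehnitele] → [wehntele]
  1 Voicing Between Vowels: no change — [wehntele]
  result: [wehntele]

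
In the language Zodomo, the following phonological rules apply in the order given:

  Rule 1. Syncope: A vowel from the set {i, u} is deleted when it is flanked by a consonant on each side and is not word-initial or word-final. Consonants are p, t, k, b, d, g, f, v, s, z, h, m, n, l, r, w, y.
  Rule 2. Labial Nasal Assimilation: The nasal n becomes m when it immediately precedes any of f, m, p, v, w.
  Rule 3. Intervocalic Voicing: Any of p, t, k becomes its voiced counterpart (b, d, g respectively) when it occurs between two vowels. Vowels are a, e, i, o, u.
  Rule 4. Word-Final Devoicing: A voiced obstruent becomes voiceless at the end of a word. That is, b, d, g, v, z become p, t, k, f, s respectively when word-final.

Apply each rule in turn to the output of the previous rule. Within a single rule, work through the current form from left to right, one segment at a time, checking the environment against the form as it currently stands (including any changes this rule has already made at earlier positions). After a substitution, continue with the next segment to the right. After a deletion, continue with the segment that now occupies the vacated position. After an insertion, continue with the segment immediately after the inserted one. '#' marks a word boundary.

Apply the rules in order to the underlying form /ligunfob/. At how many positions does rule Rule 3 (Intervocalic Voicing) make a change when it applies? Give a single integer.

Rule 1 Syncope: [ligunfob] → [lgnfob]
Rule 2 Labial Nasal Assimilation: [lgnfob] → [lgmfob]
Rule 3 Intervocalic Voicing: no change — [lgmfob]
Rule 4 Word-Final Devoicing: [lgmfob] → [lgmfop]
Rule Rule 3 changed 0 position(s).

0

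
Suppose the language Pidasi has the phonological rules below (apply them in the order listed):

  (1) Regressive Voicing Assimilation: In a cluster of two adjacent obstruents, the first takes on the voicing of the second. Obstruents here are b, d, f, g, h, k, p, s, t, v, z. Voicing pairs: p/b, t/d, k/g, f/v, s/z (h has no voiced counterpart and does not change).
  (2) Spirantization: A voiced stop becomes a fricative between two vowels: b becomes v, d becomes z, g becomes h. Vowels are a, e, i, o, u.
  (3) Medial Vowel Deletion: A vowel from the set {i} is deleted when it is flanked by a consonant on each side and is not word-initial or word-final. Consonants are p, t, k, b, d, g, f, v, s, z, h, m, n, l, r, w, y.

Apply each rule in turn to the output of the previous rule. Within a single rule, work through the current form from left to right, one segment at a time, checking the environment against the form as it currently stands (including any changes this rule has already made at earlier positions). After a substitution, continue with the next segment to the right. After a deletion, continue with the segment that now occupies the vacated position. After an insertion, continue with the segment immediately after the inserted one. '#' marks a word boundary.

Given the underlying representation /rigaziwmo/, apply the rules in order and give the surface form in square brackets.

(1) Regressive Voicing Assimilation: no change — [rigaziwmo]
(2) Spirantization: [rigaziwmo] → [rihaziwmo]
(3) Medial Vowel Deletion: [rihaziwmo] → [rhazwmo]

[rhazwmo]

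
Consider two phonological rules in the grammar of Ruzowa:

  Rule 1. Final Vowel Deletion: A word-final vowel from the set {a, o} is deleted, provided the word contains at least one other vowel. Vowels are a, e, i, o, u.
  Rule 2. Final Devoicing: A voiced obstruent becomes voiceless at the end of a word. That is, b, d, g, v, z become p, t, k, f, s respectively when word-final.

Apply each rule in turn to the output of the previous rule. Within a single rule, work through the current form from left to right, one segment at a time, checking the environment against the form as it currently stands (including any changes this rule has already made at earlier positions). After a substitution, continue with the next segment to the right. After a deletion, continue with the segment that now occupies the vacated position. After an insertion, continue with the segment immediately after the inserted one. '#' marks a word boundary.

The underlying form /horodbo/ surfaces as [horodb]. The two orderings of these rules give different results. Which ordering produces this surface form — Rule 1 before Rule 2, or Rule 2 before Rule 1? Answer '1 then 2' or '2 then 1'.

Order 1 then 2:
  1 Final Vowel Deletion: [horodbo] → [horodb]
  2 Final Devoicing: [horodb] → [horodp]
  result: [horodp]
Order 2 then 1:
  2 Final Devoicing: no change — [horodbo]
  1 Final Vowel Deletion: [horodbo] → [horodb]
  result: [horodb]

2 then 1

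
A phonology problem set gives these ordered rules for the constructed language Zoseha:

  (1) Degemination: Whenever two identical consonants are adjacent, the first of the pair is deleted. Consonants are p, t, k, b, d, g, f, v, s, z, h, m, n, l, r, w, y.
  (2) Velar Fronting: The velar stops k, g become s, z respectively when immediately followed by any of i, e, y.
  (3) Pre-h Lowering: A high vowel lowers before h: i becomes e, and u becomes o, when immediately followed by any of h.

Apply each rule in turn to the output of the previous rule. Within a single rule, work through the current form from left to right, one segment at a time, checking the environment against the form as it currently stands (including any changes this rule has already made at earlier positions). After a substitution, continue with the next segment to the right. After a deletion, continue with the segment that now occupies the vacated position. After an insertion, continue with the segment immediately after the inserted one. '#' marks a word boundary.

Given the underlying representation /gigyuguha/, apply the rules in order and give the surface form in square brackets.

(1) Degemination: no change — [gigyuguha]
(2) Velar Fronting: [gigyuguha] → [zizyuguha]
(3) Pre-h Lowering: [zizyuguha] → [zizyugoha]

[zizyugoha]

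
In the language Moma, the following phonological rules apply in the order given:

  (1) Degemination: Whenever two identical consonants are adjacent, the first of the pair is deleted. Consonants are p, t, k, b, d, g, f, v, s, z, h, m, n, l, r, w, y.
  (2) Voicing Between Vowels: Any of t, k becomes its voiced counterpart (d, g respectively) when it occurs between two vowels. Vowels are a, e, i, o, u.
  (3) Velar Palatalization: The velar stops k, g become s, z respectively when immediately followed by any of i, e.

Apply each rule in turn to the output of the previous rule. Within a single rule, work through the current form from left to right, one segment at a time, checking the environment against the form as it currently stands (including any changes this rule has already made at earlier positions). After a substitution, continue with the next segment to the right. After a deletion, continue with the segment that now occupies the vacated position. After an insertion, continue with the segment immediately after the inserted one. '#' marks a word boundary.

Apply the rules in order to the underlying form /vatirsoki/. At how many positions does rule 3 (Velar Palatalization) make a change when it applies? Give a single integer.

1

(1) Degemination: no change — [vatirsoki]
(2) Voicing Between Vowels: [vatirsoki] → [vadirsogi]
(3) Velar Palatalization: [vadirsogi] → [vadirsozi]
Rule 3 changed 1 position(s).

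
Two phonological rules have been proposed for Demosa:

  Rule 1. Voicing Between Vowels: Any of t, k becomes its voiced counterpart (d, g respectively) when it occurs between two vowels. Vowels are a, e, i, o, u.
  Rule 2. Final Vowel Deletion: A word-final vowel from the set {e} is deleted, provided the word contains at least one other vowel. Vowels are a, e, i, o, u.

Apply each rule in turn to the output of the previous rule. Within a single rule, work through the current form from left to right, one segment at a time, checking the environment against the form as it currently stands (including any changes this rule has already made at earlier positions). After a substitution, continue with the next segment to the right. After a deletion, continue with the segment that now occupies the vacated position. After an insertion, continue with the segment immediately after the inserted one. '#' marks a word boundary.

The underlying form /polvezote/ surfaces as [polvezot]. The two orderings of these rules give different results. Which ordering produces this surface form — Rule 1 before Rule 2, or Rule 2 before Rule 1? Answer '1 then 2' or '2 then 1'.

Order 1 then 2:
  1 Voicing Between Vowels: [polvezote] → [polvezode]
  2 Final Vowel Deletion: [polvezode] → [polvezod]
  result: [polvezod]
Order 2 then 1:
  2 Final Vowel Deletion: [polvezote] → [polvezot]
  1 Voicing Between Vowels: no change — [polvezot]
  result: [polvezot]

2 then 1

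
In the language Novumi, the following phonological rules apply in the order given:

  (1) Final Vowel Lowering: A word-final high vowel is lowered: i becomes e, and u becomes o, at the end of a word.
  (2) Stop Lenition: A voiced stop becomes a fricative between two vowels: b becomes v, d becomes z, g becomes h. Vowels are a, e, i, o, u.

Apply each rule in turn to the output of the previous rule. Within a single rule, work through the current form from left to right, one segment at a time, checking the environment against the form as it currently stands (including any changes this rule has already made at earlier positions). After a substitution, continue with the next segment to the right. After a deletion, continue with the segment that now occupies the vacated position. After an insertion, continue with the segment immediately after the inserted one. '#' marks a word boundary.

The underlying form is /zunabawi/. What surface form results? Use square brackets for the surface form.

[zunavawe]

(1) Final Vowel Lowering: [zunabawi] → [zunabawe]
(2) Stop Lenition: [zunabawe] → [zunavawe]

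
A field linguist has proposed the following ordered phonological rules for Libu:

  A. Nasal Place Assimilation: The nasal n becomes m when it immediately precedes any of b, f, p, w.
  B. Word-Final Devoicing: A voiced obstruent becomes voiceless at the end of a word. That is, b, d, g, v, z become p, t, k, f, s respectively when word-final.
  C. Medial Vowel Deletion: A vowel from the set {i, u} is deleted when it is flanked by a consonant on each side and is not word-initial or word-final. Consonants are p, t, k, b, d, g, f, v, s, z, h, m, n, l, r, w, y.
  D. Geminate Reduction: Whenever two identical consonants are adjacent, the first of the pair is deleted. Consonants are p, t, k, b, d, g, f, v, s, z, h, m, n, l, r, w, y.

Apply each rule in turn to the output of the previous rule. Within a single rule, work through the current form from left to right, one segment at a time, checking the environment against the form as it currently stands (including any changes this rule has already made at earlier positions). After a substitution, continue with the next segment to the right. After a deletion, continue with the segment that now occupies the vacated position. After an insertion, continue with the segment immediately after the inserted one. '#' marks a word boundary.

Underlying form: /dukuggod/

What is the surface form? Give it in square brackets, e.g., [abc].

A Nasal Place Assimilation: no change — [dukuggod]
B Word-Final Devoicing: [dukuggod] → [dukuggot]
C Medial Vowel Deletion: [dukuggot] → [dkggot]
D Geminate Reduction: [dkggot] → [dkgot]

[dkgot]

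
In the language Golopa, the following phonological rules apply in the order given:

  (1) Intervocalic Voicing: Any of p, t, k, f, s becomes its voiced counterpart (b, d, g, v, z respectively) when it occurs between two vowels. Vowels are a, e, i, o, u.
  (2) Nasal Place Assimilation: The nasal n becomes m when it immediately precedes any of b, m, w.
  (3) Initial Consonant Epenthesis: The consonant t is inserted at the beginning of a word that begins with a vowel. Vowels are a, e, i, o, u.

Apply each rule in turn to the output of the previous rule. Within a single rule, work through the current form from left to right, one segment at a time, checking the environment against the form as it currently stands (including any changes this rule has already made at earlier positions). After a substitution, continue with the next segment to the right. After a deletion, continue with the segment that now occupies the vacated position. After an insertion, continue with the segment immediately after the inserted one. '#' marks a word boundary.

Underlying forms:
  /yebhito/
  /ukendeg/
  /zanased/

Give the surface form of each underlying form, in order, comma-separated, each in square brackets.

[yebhido], [tugendeg], [zanazed]

/yebhito/:
  (1) Intervocalic Voicing: [yebhito] → [yebhido]
  (2) Nasal Place Assimilation: no change — [yebhido]
  (3) Initial Consonant Epenthesis: no change — [yebhido]
/ukendeg/:
  (1) Intervocalic Voicing: [ukendeg] → [ugendeg]
  (2) Nasal Place Assimilation: no change — [ugendeg]
  (3) Initial Consonant Epenthesis: [ugendeg] → [tugendeg]
/zanased/:
  (1) Intervocalic Voicing: [zanased] → [zanazed]
  (2) Nasal Place Assimilation: no change — [zanazed]
  (3) Initial Consonant Epenthesis: no change — [zanazed]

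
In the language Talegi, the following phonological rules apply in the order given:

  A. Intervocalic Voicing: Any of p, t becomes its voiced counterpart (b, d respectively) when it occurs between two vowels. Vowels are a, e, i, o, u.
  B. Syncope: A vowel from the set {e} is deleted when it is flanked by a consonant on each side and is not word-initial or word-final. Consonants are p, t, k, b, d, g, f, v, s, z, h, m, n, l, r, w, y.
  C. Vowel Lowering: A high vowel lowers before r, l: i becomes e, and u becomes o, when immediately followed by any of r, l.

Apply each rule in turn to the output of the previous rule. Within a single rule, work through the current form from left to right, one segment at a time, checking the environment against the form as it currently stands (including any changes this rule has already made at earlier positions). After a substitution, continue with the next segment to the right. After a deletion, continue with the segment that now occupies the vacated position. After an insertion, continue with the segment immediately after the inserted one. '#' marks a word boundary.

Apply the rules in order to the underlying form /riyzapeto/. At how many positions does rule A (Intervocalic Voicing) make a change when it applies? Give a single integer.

2

A Intervocalic Voicing: [riyzapeto] → [riyzabedo]
B Syncope: [riyzabedo] → [riyzabdo]
C Vowel Lowering: no change — [riyzabdo]
Rule A changed 2 position(s).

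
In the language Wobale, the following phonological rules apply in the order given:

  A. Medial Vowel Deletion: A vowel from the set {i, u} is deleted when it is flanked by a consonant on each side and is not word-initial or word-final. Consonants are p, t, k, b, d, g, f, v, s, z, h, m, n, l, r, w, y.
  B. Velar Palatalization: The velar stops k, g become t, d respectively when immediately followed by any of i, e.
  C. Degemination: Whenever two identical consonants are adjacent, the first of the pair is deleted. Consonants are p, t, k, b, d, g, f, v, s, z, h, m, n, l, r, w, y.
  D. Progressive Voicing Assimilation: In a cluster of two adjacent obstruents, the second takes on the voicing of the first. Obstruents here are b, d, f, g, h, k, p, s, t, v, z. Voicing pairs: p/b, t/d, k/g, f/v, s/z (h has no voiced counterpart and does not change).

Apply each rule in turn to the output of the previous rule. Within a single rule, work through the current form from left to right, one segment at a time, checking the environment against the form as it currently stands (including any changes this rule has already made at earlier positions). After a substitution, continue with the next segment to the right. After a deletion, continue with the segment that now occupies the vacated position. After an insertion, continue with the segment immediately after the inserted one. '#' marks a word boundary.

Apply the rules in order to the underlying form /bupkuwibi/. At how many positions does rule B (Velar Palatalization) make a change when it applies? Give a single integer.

0

A Medial Vowel Deletion: [bupkuwibi] → [bpkwbi]
B Velar Palatalization: no change — [bpkwbi]
C Degemination: no change — [bpkwbi]
D Progressive Voicing Assimilation: [bpkwbi] → [bbgwbi]
Rule B changed 0 position(s).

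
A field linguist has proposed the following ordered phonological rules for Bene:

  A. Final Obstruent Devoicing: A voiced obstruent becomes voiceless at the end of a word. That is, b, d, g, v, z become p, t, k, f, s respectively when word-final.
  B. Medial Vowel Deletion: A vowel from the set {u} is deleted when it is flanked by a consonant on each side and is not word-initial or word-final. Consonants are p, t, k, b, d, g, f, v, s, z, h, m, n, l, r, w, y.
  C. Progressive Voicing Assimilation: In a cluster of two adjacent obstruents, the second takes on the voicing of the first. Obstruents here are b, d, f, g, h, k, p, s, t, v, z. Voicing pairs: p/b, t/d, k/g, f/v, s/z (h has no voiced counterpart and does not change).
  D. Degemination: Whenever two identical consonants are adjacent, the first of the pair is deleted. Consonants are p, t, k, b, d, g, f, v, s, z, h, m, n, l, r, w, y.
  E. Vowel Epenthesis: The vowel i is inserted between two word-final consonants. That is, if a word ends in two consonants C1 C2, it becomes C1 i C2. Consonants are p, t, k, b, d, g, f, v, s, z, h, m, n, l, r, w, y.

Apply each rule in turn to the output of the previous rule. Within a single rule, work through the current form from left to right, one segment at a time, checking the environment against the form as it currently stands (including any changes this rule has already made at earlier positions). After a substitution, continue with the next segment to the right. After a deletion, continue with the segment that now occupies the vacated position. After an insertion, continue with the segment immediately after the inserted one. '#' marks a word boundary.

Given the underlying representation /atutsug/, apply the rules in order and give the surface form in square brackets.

A Final Obstruent Devoicing: [atutsug] → [atutsuk]
B Medial Vowel Deletion: [atutsuk] → [attsk]
C Progressive Voicing Assimilation: no change — [attsk]
D Degemination: [attsk] → [atsk]
E Vowel Epenthesis: [atsk] → [atsik]

[atsik]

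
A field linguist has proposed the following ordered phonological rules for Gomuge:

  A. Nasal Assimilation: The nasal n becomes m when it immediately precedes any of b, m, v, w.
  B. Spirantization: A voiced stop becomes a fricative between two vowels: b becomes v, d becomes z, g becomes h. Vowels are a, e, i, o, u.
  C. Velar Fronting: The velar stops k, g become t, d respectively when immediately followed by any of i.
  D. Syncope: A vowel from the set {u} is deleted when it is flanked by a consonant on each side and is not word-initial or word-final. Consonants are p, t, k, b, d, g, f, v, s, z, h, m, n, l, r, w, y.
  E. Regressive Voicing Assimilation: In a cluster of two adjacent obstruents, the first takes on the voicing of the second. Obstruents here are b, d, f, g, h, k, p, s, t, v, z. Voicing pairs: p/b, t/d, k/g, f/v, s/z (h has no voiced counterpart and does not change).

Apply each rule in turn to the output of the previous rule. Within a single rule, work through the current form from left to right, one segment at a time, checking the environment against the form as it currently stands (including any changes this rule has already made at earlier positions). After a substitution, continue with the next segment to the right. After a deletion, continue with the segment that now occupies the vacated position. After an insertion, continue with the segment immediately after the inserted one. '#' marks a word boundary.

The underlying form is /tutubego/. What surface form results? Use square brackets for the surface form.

A Nasal Assimilation: no change — [tutubego]
B Spirantization: [tutubego] → [tutuveho]
C Velar Fronting: no change — [tutuveho]
D Syncope: [tutuveho] → [ttveho]
E Regressive Voicing Assimilation: [ttveho] → [tdveho]

[tdveho]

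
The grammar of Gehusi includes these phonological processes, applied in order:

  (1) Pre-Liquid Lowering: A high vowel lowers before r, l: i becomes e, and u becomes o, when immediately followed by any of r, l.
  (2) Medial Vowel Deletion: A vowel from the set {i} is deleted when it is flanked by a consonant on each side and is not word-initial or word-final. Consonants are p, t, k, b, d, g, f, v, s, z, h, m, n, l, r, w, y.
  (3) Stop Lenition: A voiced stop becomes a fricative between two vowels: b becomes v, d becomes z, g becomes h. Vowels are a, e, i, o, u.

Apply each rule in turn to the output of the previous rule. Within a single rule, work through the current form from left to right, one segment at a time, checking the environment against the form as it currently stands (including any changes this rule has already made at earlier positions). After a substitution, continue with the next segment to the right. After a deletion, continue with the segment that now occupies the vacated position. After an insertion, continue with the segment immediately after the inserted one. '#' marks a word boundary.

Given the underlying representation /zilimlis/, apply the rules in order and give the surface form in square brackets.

(1) Pre-Liquid Lowering: [zilimlis] → [zelimlis]
(2) Medial Vowel Deletion: [zelimlis] → [zelmls]
(3) Stop Lenition: no change — [zelmls]

[zelmls]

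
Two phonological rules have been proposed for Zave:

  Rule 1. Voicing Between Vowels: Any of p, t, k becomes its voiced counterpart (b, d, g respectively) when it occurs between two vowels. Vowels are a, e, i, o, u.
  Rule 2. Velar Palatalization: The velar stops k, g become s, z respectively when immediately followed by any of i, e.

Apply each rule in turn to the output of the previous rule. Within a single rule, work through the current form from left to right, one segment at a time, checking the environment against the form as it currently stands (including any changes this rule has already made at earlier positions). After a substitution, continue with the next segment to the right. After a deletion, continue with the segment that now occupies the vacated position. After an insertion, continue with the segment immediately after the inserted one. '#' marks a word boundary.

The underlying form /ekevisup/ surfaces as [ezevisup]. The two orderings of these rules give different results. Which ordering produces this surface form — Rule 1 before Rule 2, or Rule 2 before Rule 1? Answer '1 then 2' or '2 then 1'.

1 then 2

Order 1 then 2:
  1 Voicing Between Vowels: [ekevisup] → [egevisup]
  2 Velar Palatalization: [egevisup] → [ezevisup]
  result: [ezevisup]
Order 2 then 1:
  2 Velar Palatalization: [ekevisup] → [esevisup]
  1 Voicing Between Vowels: no change — [esevisup]
  result: [esevisup]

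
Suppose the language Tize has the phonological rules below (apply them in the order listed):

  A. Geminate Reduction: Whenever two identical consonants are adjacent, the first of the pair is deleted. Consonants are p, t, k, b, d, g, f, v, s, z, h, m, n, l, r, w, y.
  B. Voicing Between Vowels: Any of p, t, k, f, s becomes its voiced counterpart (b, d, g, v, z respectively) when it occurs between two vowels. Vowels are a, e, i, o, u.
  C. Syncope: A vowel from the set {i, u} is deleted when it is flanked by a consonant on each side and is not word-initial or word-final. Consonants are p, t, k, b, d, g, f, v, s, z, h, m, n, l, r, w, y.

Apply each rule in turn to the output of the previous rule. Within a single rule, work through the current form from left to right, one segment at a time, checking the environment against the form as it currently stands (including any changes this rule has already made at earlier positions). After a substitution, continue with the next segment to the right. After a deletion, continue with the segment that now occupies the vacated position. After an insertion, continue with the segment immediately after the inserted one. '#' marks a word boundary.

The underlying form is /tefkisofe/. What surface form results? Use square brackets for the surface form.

[tefkzove]

A Geminate Reduction: no change — [tefkisofe]
B Voicing Between Vowels: [tefkisofe] → [tefkizove]
C Syncope: [tefkizove] → [tefkzove]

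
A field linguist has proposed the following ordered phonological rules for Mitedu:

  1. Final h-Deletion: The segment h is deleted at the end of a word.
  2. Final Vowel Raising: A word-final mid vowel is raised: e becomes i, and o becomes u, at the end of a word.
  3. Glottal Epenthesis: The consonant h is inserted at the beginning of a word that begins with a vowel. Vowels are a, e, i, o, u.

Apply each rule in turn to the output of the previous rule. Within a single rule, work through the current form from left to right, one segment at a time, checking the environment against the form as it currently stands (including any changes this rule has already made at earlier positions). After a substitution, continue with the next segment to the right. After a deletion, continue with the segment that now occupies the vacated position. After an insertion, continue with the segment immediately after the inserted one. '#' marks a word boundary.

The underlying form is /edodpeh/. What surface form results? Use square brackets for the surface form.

[hedodpi]

1 Final h-Deletion: [edodpeh] → [edodpe]
2 Final Vowel Raising: [edodpe] → [edodpi]
3 Glottal Epenthesis: [edodpi] → [hedodpi]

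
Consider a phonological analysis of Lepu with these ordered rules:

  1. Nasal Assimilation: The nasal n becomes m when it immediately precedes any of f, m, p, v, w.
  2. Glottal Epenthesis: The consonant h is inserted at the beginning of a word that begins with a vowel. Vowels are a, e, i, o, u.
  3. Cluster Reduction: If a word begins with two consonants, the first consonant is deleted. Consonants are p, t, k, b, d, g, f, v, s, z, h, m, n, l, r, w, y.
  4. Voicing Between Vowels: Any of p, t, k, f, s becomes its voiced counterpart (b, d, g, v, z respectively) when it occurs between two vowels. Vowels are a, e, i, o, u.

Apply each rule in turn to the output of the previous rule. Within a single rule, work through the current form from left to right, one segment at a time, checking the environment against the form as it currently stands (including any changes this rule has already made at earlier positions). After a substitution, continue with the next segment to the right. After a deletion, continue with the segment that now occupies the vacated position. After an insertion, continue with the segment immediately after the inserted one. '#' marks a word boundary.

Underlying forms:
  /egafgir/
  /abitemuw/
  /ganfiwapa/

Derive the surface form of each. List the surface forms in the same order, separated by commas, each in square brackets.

/egafgir/:
  1 Nasal Assimilation: no change — [egafgir]
  2 Glottal Epenthesis: [egafgir] → [hegafgir]
  3 Cluster Reduction: no change — [hegafgir]
  4 Voicing Between Vowels: no change — [hegafgir]
/abitemuw/:
  1 Nasal Assimilation: no change — [abitemuw]
  2 Glottal Epenthesis: [abitemuw] → [habitemuw]
  3 Cluster Reduction: no change — [habitemuw]
  4 Voicing Between Vowels: [habitemuw] → [habidemuw]
/ganfiwapa/:
  1 Nasal Assimilation: [ganfiwapa] → [gamfiwapa]
  2 Glottal Epenthesis: no change — [gamfiwapa]
  3 Cluster Reduction: no change — [gamfiwapa]
  4 Voicing Between Vowels: [gamfiwapa] → [gamfiwaba]

[hegafgir], [habidemuw], [gamfiwaba]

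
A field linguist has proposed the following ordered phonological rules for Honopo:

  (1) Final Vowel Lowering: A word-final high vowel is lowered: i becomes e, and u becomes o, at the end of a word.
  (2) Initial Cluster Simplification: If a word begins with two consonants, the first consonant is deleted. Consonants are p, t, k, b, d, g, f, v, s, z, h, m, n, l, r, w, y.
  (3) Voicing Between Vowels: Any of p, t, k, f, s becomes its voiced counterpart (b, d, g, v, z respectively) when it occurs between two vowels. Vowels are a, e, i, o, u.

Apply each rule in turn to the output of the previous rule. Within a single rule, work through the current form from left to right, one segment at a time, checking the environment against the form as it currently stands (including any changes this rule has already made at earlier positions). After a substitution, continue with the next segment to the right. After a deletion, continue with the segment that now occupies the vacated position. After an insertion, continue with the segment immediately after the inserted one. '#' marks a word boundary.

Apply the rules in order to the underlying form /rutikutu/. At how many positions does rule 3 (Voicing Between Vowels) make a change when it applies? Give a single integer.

(1) Final Vowel Lowering: [rutikutu] → [rutikuto]
(2) Initial Cluster Simplification: no change — [rutikuto]
(3) Voicing Between Vowels: [rutikuto] → [rudigudo]
Rule 3 changed 3 position(s).

3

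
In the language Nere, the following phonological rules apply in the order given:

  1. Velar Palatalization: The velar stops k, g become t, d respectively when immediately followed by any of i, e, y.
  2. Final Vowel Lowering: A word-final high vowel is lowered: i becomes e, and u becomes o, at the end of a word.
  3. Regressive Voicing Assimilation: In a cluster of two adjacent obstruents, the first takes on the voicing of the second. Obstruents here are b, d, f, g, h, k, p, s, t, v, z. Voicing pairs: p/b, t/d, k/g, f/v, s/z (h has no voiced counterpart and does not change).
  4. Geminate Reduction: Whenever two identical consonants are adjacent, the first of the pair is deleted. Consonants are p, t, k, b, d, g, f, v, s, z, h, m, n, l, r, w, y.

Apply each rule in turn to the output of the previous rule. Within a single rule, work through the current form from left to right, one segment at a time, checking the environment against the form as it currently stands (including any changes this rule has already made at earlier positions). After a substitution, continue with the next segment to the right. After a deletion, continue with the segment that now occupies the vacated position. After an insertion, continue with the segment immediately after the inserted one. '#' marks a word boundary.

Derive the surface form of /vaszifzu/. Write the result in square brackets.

[vazivzo]

1 Velar Palatalization: no change — [vaszifzu]
2 Final Vowel Lowering: [vaszifzu] → [vaszifzo]
3 Regressive Voicing Assimilation: [vaszifzo] → [vazzivzo]
4 Geminate Reduction: [vazzivzo] → [vazivzo]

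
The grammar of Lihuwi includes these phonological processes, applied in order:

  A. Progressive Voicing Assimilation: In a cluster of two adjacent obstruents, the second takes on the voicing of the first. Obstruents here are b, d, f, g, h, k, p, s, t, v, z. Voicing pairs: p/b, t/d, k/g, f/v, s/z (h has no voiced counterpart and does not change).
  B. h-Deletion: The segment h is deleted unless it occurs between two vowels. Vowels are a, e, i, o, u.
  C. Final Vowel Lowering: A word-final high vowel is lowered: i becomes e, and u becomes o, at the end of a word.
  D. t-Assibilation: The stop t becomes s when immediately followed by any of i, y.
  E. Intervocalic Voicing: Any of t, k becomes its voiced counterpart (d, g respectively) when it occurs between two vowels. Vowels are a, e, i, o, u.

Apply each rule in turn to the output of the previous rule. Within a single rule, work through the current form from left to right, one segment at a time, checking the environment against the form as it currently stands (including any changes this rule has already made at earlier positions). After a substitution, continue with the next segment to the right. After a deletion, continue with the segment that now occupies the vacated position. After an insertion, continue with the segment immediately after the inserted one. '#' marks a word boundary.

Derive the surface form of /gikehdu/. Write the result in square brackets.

[gigedo]

A Progressive Voicing Assimilation: [gikehdu] → [gikehtu]
B h-Deletion: [gikehtu] → [giketu]
C Final Vowel Lowering: [giketu] → [giketo]
D t-Assibilation: no change — [giketo]
E Intervocalic Voicing: [giketo] → [gigedo]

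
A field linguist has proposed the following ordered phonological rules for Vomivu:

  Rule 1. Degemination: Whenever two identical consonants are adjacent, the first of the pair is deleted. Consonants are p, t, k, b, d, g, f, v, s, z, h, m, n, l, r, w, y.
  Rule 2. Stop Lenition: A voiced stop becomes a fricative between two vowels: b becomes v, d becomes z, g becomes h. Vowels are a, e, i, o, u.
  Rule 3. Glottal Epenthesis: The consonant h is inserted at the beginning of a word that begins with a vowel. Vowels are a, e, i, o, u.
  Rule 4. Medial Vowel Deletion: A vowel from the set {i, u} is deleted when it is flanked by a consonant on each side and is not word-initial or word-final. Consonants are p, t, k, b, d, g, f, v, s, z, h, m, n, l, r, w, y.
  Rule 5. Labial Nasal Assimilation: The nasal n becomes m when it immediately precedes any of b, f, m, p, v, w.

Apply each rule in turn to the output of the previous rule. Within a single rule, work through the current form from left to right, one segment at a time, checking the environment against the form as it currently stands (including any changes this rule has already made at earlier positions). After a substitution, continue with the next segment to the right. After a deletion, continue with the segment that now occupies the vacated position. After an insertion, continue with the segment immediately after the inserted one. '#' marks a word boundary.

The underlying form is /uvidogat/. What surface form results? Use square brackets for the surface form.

[hvzohat]

Rule 1 Degemination: no change — [uvidogat]
Rule 2 Stop Lenition: [uvidogat] → [uvizohat]
Rule 3 Glottal Epenthesis: [uvizohat] → [huvizohat]
Rule 4 Medial Vowel Deletion: [huvizohat] → [hvzohat]
Rule 5 Labial Nasal Assimilation: no change — [hvzohat]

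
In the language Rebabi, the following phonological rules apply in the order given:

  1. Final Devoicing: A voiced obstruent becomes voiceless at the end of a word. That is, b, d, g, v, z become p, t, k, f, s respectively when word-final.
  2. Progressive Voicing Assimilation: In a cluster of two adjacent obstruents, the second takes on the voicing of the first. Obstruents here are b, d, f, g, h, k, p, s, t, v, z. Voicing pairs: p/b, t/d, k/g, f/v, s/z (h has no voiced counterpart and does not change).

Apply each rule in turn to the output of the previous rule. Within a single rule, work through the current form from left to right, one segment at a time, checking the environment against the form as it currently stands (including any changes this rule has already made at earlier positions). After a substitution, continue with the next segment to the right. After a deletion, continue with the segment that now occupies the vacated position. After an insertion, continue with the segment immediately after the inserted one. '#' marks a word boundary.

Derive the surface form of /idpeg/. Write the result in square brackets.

1 Final Devoicing: [idpeg] → [idpek]
2 Progressive Voicing Assimilation: [idpek] → [idbek]

[idbek]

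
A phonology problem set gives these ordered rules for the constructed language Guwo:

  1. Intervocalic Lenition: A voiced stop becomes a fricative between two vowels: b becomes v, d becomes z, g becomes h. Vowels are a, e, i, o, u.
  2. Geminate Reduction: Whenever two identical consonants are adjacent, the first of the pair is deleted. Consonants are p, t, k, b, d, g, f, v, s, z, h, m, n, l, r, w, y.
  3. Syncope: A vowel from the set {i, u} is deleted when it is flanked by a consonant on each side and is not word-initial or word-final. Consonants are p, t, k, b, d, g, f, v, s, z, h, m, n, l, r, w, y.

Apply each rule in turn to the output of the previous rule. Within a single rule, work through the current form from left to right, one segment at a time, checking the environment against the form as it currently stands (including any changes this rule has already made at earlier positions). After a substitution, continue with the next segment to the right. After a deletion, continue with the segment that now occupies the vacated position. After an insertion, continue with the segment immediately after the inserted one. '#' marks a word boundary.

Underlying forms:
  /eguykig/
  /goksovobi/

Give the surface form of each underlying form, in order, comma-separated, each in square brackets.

/eguykig/:
  1 Intervocalic Lenition: [eguykig] → [ehuykig]
  2 Geminate Reduction: no change — [ehuykig]
  3 Syncope: [ehuykig] → [ehykg]
/goksovobi/:
  1 Intervocalic Lenition: [goksovobi] → [goksovovi]
  2 Geminate Reduction: no change — [goksovovi]
  3 Syncope: no change — [goksovovi]

[ehykg], [goksovovi]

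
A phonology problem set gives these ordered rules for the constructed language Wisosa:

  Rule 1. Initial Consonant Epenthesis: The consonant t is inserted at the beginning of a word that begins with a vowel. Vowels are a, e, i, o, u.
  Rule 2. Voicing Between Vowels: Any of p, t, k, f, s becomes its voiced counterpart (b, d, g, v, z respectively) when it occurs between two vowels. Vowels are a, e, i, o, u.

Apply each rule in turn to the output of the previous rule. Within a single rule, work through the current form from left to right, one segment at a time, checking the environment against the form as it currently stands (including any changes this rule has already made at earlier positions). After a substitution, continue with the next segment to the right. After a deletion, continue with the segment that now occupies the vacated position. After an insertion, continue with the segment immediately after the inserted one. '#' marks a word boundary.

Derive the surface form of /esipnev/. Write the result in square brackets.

Rule 1 Initial Consonant Epenthesis: [esipnev] → [tesipnev]
Rule 2 Voicing Between Vowels: [tesipnev] → [tezipnev]

[tezipnev]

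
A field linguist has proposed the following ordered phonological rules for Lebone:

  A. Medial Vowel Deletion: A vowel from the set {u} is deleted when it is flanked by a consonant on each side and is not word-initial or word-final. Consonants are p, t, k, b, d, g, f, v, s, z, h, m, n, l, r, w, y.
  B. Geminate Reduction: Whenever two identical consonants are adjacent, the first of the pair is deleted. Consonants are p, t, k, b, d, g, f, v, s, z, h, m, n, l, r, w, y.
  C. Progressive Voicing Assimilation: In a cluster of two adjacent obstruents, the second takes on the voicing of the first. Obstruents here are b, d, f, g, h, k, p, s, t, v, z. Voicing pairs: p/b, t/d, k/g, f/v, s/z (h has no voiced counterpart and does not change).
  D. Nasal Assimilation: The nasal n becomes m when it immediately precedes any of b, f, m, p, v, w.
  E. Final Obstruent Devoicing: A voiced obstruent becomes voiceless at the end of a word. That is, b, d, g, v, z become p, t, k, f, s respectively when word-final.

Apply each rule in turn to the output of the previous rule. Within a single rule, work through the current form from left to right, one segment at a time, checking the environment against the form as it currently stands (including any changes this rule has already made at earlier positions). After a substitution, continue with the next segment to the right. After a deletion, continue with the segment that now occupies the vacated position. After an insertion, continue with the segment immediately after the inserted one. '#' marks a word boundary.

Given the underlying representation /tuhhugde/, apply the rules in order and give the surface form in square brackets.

[thkte]

A Medial Vowel Deletion: [tuhhugde] → [thhgde]
B Geminate Reduction: [thhgde] → [thgde]
C Progressive Voicing Assimilation: [thgde] → [thkte]
D Nasal Assimilation: no change — [thkte]
E Final Obstruent Devoicing: no change — [thkte]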